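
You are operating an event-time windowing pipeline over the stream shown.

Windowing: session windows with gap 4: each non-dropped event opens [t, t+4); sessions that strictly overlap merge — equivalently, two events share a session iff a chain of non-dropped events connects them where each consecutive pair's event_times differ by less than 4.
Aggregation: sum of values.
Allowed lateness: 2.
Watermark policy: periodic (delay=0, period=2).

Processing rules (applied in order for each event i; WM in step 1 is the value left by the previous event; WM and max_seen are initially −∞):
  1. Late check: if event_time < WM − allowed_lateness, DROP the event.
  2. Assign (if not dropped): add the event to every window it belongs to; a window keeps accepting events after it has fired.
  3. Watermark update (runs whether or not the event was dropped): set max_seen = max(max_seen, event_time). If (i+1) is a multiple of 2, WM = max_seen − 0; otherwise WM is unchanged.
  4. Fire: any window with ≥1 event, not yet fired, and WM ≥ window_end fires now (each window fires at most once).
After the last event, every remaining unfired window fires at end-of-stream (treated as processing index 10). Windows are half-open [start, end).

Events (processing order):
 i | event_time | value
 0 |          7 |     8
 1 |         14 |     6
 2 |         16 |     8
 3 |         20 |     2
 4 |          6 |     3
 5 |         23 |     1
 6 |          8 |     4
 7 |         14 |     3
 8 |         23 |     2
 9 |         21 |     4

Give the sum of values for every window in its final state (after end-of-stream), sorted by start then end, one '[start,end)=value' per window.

[7,11)=8 [14,20)=14 [20,27)=9

i=0 t=7 v=8: → [7,11); WM=−∞
i=1 t=14 v=6: → [14,18); WM=14
i=2 t=16 v=8: → [14,20); WM=14
i=3 t=20 v=2: → [20,24); WM=20
i=4 t=6 v=3: DROP (t<20-2); WM=20
i=5 t=23 v=1: → [20,27); WM=23
i=6 t=8 v=4: DROP (t<23-2); WM=23
i=7 t=14 v=3: DROP (t<23-2); WM=23
i=8 t=23 v=2: → [20,27); WM=23
i=9 t=21 v=4: → [20,27); WM=23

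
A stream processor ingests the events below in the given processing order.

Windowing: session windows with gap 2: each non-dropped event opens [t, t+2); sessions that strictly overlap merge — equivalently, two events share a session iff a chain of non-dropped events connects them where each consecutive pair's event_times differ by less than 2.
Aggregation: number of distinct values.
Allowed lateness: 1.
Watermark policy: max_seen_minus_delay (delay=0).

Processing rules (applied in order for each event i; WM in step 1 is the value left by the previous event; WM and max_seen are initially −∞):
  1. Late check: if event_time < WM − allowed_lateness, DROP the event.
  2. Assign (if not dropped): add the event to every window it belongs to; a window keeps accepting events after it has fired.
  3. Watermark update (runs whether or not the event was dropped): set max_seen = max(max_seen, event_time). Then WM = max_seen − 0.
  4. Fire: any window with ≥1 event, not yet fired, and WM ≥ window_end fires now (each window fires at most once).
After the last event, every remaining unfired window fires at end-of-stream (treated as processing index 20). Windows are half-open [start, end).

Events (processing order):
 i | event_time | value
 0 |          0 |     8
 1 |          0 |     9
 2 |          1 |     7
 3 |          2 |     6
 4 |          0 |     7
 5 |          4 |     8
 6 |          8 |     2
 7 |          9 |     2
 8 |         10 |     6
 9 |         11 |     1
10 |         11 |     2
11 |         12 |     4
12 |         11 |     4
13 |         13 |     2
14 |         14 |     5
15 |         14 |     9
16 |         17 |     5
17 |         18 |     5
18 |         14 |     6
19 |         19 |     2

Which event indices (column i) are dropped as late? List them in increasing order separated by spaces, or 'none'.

4 18

i=0 t=0 v=8: → [0,2); WM=0
i=1 t=0 v=9: → [0,2); WM=0
i=2 t=1 v=7: → [0,3); WM=1
i=3 t=2 v=6: → [0,4); WM=2
i=4 t=0 v=7: DROP (t<2-1); WM=2
i=5 t=4 v=8: → [4,6); WM=4
i=6 t=8 v=2: → [8,10); WM=8
i=7 t=9 v=2: → [8,11); WM=9
i=8 t=10 v=6: → [8,12); WM=10
i=9 t=11 v=1: → [8,13); WM=11
i=10 t=11 v=2: → [8,13); WM=11
i=11 t=12 v=4: → [8,14); WM=12
i=12 t=11 v=4: → [8,14); WM=12
i=13 t=13 v=2: → [8,15); WM=13
i=14 t=14 v=5: → [8,16); WM=14
i=15 t=14 v=9: → [8,16); WM=14
i=16 t=17 v=5: → [17,19); WM=17
i=17 t=18 v=5: → [17,20); WM=18
i=18 t=14 v=6: DROP (t<18-1); WM=18
i=19 t=19 v=2: → [17,21); WM=19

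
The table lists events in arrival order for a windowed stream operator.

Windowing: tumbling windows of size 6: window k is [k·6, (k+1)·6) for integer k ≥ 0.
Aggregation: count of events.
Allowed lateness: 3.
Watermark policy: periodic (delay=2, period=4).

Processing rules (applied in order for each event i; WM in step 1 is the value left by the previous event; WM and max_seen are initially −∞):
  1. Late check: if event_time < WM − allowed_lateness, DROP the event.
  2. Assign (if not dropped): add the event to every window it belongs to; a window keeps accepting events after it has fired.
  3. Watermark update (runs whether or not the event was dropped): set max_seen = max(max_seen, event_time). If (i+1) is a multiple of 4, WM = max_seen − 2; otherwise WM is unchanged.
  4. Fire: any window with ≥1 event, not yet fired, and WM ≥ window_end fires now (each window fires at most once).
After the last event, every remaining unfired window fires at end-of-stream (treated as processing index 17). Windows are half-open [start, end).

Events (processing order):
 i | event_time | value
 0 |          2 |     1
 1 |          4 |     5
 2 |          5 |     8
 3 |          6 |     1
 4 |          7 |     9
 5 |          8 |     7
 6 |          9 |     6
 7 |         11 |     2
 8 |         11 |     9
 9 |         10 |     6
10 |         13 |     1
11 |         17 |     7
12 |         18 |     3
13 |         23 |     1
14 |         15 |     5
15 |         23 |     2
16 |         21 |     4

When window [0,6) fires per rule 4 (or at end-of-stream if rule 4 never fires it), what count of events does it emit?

i=0 t=2 v=1: → [0,6); WM=−∞
i=1 t=4 v=5: → [0,6); WM=−∞
i=2 t=5 v=8: → [0,6); WM=−∞
i=3 t=6 v=1: → [6,12); WM=4
i=4 t=7 v=9: → [6,12); WM=4
i=5 t=8 v=7: → [6,12); WM=4
i=6 t=9 v=6: → [6,12); WM=4
i=7 t=11 v=2: → [6,12); WM=9; [0,6) fires=3
i=8 t=11 v=9: → [6,12); WM=9
i=9 t=10 v=6: → [6,12); WM=9
i=10 t=13 v=1: → [12,18); WM=9
i=11 t=17 v=7: → [12,18); WM=15; [6,12) fires=7
i=12 t=18 v=3: → [18,24); WM=15
i=13 t=23 v=1: → [18,24); WM=15
i=14 t=15 v=5: → [12,18); WM=15
i=15 t=23 v=2: → [18,24); WM=21; [12,18) fires=3
i=16 t=21 v=4: → [18,24); WM=21

3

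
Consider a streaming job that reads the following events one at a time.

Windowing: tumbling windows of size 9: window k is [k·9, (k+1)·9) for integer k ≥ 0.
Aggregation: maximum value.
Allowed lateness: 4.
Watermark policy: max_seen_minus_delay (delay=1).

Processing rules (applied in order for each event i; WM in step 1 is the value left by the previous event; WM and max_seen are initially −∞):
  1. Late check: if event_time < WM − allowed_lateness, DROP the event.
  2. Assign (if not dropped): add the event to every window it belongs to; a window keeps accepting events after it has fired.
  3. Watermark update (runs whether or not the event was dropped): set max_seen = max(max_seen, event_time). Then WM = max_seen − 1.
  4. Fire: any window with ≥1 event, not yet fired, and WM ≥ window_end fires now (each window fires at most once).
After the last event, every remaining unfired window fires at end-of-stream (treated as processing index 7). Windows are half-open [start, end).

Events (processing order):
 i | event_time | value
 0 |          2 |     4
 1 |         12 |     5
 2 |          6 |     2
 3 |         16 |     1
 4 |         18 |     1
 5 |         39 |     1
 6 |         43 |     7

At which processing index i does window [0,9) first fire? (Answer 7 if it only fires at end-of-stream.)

i=0 t=2 v=4: → [0,9); WM=1
i=1 t=12 v=5: → [9,18); WM=11; [0,9) fires=4
i=2 t=6 v=2: DROP (t<11-4); WM=11
i=3 t=16 v=1: → [9,18); WM=15
i=4 t=18 v=1: → [18,27); WM=17
i=5 t=39 v=1: → [36,45); WM=38; [9,18) fires=5 [18,27) fires=1
i=6 t=43 v=7: → [36,45); WM=42

1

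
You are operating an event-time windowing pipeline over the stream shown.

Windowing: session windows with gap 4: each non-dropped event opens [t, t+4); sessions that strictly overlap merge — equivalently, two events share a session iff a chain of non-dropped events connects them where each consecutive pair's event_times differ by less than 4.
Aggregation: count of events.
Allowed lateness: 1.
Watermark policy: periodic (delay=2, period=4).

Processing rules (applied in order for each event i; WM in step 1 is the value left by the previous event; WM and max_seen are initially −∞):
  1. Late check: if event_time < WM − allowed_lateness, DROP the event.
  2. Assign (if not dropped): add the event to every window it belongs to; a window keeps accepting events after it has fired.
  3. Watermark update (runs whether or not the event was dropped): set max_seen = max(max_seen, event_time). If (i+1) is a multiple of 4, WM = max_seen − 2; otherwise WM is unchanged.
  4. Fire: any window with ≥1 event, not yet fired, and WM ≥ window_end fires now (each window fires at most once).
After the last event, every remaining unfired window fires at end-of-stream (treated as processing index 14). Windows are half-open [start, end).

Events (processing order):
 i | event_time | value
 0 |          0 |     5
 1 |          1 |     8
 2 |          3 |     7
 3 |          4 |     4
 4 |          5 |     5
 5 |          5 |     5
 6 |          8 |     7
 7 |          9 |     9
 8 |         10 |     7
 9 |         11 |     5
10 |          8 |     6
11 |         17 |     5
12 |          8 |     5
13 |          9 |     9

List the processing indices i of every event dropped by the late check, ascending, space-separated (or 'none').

12 13

i=0 t=0 v=5: → [0,4); WM=−∞
i=1 t=1 v=8: → [0,5); WM=−∞
i=2 t=3 v=7: → [0,7); WM=−∞
i=3 t=4 v=4: → [0,8); WM=2
i=4 t=5 v=5: → [0,9); WM=2
i=5 t=5 v=5: → [0,9); WM=2
i=6 t=8 v=7: → [0,12); WM=2
i=7 t=9 v=9: → [0,13); WM=7
i=8 t=10 v=7: → [0,14); WM=7
i=9 t=11 v=5: → [0,15); WM=7
i=10 t=8 v=6: → [0,15); WM=7
i=11 t=17 v=5: → [17,21); WM=15
i=12 t=8 v=5: DROP (t<15-1); WM=15
i=13 t=9 v=9: DROP (t<15-1); WM=15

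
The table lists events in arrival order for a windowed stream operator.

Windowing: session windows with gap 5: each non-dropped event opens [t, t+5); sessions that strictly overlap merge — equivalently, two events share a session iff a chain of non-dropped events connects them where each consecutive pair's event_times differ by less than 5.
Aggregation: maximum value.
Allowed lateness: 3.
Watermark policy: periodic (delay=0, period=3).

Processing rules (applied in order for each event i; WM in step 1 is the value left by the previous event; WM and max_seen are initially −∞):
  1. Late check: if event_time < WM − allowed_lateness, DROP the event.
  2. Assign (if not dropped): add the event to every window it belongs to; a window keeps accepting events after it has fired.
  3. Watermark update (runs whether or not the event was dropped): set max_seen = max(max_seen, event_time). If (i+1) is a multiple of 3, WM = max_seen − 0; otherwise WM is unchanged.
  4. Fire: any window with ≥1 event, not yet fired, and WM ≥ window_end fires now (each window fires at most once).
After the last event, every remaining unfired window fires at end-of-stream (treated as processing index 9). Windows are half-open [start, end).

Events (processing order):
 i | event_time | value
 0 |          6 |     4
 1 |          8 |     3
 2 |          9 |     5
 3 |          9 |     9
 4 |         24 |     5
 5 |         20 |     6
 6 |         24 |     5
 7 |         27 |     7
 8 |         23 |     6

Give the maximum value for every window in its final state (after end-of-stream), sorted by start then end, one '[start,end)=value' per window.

i=0 t=6 v=4: → [6,11); WM=−∞
i=1 t=8 v=3: → [6,13); WM=−∞
i=2 t=9 v=5: → [6,14); WM=9
i=3 t=9 v=9: → [6,14); WM=9
i=4 t=24 v=5: → [24,29); WM=9
i=5 t=20 v=6: → [20,29); WM=24
i=6 t=24 v=5: → [20,29); WM=24
i=7 t=27 v=7: → [20,32); WM=24
i=8 t=23 v=6: → [20,32); WM=27

[6,14)=9 [20,32)=7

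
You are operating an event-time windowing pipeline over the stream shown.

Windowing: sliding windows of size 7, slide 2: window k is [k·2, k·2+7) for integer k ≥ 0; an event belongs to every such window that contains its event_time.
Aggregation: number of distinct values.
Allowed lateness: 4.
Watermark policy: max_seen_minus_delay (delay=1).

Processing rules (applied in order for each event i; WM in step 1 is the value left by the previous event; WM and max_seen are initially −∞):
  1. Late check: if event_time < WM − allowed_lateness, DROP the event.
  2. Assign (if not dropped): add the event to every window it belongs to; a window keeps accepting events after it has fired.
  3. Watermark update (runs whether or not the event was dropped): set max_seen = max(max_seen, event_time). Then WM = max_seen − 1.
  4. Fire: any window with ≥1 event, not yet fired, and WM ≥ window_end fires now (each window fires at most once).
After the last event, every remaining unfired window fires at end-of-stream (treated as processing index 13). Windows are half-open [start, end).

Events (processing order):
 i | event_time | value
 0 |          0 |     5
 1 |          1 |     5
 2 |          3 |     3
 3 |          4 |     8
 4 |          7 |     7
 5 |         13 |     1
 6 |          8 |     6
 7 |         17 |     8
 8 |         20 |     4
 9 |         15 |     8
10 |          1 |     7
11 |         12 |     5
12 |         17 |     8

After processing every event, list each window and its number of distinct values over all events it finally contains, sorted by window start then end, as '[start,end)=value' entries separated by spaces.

i=0 t=0 v=5: → [0,7); WM=-1
i=1 t=1 v=5: → [0,7); WM=0
i=2 t=3 v=3: → [2,9),[0,7); WM=2
i=3 t=4 v=8: → [4,11),[2,9),[0,7); WM=3
i=4 t=7 v=7: → [6,13),[4,11),[2,9); WM=6
i=5 t=13 v=1: → [12,19),[10,17),[8,15); WM=12; [0,7) fires=3 [2,9) fires=3 [4,11) fires=2
i=6 t=8 v=6: → [8,15),[6,13),[4,11),[2,9); WM=12
i=7 t=17 v=8: → [16,23),[14,21),[12,19); WM=16; [6,13) fires=2 [8,15) fires=2
i=8 t=20 v=4: → [20,27),[18,25),[16,23),[14,21); WM=19; [10,17) fires=1 [12,19) fires=2
i=9 t=15 v=8: → [14,21),[12,19),[10,17); WM=19
i=10 t=1 v=7: DROP (t<19-4); WM=19
i=11 t=12 v=5: DROP (t<19-4); WM=19
i=12 t=17 v=8: → [16,23),[14,21),[12,19); WM=19

[0,7)=3 [2,9)=4 [4,11)=3 [6,13)=2 [8,15)=2 [10,17)=2 [12,19)=2 [14,21)=2 [16,23)=2 [18,25)=1 [20,27)=1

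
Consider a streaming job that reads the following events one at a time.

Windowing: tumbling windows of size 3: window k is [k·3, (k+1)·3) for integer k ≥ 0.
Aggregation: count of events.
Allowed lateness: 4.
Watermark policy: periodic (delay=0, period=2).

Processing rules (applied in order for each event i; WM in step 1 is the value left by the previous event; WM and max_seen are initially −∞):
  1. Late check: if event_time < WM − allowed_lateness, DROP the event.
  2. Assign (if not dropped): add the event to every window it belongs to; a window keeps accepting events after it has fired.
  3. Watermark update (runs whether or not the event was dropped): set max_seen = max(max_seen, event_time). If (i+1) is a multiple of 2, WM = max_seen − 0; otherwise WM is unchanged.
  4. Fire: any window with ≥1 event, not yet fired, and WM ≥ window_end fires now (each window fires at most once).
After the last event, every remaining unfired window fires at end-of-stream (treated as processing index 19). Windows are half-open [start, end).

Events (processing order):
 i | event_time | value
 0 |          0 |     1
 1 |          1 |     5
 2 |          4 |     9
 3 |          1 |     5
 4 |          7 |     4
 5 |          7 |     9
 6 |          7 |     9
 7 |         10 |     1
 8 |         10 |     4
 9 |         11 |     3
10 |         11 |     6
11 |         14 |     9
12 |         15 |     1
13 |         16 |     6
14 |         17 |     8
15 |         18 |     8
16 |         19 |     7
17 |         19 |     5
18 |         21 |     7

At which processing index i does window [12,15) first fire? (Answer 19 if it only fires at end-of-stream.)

13

i=0 t=0 v=1: → [0,3); WM=−∞
i=1 t=1 v=5: → [0,3); WM=1
i=2 t=4 v=9: → [3,6); WM=1
i=3 t=1 v=5: → [0,3); WM=4; [0,3) fires=3
i=4 t=7 v=4: → [6,9); WM=4
i=5 t=7 v=9: → [6,9); WM=7; [3,6) fires=1
i=6 t=7 v=9: → [6,9); WM=7
i=7 t=10 v=1: → [9,12); WM=10; [6,9) fires=3
i=8 t=10 v=4: → [9,12); WM=10
i=9 t=11 v=3: → [9,12); WM=11
i=10 t=11 v=6: → [9,12); WM=11
i=11 t=14 v=9: → [12,15); WM=14; [9,12) fires=4
i=12 t=15 v=1: → [15,18); WM=14
i=13 t=16 v=6: → [15,18); WM=16; [12,15) fires=1
i=14 t=17 v=8: → [15,18); WM=16
i=15 t=18 v=8: → [18,21); WM=18; [15,18) fires=3
i=16 t=19 v=7: → [18,21); WM=18
i=17 t=19 v=5: → [18,21); WM=19
i=18 t=21 v=7: → [21,24); WM=19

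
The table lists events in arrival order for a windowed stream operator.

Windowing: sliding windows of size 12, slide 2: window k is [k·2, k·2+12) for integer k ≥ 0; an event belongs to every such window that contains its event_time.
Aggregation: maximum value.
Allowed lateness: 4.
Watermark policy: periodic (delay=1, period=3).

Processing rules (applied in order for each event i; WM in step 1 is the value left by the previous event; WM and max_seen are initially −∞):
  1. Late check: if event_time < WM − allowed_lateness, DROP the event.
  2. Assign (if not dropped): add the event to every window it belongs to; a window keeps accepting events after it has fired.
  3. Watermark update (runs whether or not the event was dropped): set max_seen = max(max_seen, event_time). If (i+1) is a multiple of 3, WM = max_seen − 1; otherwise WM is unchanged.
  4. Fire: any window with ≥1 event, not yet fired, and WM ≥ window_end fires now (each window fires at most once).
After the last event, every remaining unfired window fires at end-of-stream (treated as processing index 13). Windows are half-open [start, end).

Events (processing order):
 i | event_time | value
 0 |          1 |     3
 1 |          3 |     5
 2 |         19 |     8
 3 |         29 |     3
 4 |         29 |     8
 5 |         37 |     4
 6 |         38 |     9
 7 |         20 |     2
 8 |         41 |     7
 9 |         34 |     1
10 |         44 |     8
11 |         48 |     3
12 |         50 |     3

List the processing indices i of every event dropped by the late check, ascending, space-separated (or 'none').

i=0 t=1 v=3: → [0,12); WM=−∞
i=1 t=3 v=5: → [2,14),[0,12); WM=−∞
i=2 t=19 v=8: → [18,30),[16,28),[14,26),[12,24),[10,22),[8,20); WM=18; [0,12) fires=5 [2,14) fires=5
i=3 t=29 v=3: → [28,40),[26,38),[24,36),[22,34),[20,32),[18,30); WM=18
i=4 t=29 v=8: → [28,40),[26,38),[24,36),[22,34),[20,32),[18,30); WM=18
i=5 t=37 v=4: → [36,48),[34,46),[32,44),[30,42),[28,40),[26,38); WM=36; [8,20) fires=8 [10,22) fires=8 [12,24) fires=8 [14,26) fires=8 [16,28) fires=8 [18,30) fires=8 [20,32) fires=8 [22,34) fires=8 [24,36) fires=8
i=6 t=38 v=9: → [38,50),[36,48),[34,46),[32,44),[30,42),[28,40); WM=36
i=7 t=20 v=2: DROP (t<36-4); WM=36
i=8 t=41 v=7: → [40,52),[38,50),[36,48),[34,46),[32,44),[30,42); WM=40; [26,38) fires=8 [28,40) fires=9
i=9 t=34 v=1: DROP (t<40-4); WM=40
i=10 t=44 v=8: → [44,56),[42,54),[40,52),[38,50),[36,48),[34,46); WM=40
i=11 t=48 v=3: → [48,60),[46,58),[44,56),[42,54),[40,52),[38,50); WM=47; [30,42) fires=9 [32,44) fires=9 [34,46) fires=9
i=12 t=50 v=3: → [50,62),[48,60),[46,58),[44,56),[42,54),[40,52); WM=47

7 9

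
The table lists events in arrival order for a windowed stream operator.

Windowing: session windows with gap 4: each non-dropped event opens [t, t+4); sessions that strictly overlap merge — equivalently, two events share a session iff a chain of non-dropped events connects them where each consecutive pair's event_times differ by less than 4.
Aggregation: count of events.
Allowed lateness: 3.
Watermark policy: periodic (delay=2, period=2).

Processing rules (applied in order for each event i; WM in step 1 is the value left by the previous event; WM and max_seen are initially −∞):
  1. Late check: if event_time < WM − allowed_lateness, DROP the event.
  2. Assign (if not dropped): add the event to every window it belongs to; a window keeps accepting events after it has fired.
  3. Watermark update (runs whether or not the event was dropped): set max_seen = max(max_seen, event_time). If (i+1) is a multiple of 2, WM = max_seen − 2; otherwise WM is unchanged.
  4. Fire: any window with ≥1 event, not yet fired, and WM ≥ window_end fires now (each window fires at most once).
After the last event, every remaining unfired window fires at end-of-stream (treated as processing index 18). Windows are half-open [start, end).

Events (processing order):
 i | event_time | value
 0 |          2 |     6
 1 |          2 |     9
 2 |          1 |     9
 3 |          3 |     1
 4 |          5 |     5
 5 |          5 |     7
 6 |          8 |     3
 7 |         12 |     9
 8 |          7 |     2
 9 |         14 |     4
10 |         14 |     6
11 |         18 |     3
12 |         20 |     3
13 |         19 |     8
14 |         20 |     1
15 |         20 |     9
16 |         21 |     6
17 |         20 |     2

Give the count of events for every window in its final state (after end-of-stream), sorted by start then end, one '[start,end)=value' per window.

[1,12)=8 [12,18)=3 [18,25)=7

i=0 t=2 v=6: → [2,6); WM=−∞
i=1 t=2 v=9: → [2,6); WM=0
i=2 t=1 v=9: → [1,6); WM=0
i=3 t=3 v=1: → [1,7); WM=1
i=4 t=5 v=5: → [1,9); WM=1
i=5 t=5 v=7: → [1,9); WM=3
i=6 t=8 v=3: → [1,12); WM=3
i=7 t=12 v=9: → [12,16); WM=10
i=8 t=7 v=2: → [1,12); WM=10
i=9 t=14 v=4: → [12,18); WM=12
i=10 t=14 v=6: → [12,18); WM=12
i=11 t=18 v=3: → [18,22); WM=16
i=12 t=20 v=3: → [18,24); WM=16
i=13 t=19 v=8: → [18,24); WM=18
i=14 t=20 v=1: → [18,24); WM=18
i=15 t=20 v=9: → [18,24); WM=18
i=16 t=21 v=6: → [18,25); WM=18
i=17 t=20 v=2: → [18,25); WM=19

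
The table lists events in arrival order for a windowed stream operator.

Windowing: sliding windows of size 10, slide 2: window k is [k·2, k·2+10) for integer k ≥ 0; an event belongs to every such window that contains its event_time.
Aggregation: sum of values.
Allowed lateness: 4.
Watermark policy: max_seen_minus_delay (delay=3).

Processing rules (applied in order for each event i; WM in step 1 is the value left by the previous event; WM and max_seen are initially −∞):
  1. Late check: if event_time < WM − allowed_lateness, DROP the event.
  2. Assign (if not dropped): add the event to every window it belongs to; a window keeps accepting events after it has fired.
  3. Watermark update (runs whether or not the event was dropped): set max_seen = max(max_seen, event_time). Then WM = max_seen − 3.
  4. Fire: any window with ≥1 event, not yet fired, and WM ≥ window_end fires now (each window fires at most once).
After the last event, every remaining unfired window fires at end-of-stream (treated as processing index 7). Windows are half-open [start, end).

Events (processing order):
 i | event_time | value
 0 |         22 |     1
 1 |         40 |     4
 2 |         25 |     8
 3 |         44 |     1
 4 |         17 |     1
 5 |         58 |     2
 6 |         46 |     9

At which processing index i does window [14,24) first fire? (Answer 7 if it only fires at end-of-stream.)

i=0 t=22 v=1: → [22,32),[20,30),[18,28),[16,26),[14,24); WM=19
i=1 t=40 v=4: → [40,50),[38,48),[36,46),[34,44),[32,42); WM=37; [14,24) fires=1 [16,26) fires=1 [18,28) fires=1 [20,30) fires=1 [22,32) fires=1
i=2 t=25 v=8: DROP (t<37-4); WM=37
i=3 t=44 v=1: → [44,54),[42,52),[40,50),[38,48),[36,46); WM=41
i=4 t=17 v=1: DROP (t<41-4); WM=41
i=5 t=58 v=2: → [58,68),[56,66),[54,64),[52,62),[50,60); WM=55; [32,42) fires=4 [34,44) fires=4 [36,46) fires=5 [38,48) fires=5 [40,50) fires=5 [42,52) fires=1 [44,54) fires=1
i=6 t=46 v=9: DROP (t<55-4); WM=55

1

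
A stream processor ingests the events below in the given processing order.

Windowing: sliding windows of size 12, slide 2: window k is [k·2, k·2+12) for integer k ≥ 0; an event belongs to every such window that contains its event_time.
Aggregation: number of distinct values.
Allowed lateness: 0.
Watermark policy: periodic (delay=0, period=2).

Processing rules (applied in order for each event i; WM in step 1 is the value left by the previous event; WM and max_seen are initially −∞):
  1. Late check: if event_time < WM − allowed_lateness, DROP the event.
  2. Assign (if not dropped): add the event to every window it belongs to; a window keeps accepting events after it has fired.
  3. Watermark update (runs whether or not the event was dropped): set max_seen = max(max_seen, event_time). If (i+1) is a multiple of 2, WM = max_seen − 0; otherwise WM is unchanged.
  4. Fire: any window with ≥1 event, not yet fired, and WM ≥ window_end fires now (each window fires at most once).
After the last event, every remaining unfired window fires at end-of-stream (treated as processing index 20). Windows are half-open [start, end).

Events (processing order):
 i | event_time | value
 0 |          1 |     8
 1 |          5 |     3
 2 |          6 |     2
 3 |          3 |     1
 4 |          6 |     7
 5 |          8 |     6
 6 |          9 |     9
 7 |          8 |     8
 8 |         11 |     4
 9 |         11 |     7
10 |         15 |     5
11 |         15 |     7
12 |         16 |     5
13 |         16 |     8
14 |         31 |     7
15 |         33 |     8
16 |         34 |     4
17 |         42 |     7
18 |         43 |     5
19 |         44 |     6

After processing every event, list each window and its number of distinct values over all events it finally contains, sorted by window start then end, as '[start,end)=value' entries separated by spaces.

i=0 t=1 v=8: → [0,12); WM=−∞
i=1 t=5 v=3: → [4,16),[2,14),[0,12); WM=5
i=2 t=6 v=2: → [6,18),[4,16),[2,14),[0,12); WM=5
i=3 t=3 v=1: DROP (t<5-0); WM=6
i=4 t=6 v=7: → [6,18),[4,16),[2,14),[0,12); WM=6
i=5 t=8 v=6: → [8,20),[6,18),[4,16),[2,14),[0,12); WM=8
i=6 t=9 v=9: → [8,20),[6,18),[4,16),[2,14),[0,12); WM=8
i=7 t=8 v=8: → [8,20),[6,18),[4,16),[2,14),[0,12); WM=9
i=8 t=11 v=4: → [10,22),[8,20),[6,18),[4,16),[2,14),[0,12); WM=9
i=9 t=11 v=7: → [10,22),[8,20),[6,18),[4,16),[2,14),[0,12); WM=11
i=10 t=15 v=5: → [14,26),[12,24),[10,22),[8,20),[6,18),[4,16); WM=11
i=11 t=15 v=7: → [14,26),[12,24),[10,22),[8,20),[6,18),[4,16); WM=15; [0,12) fires=7 [2,14) fires=7
i=12 t=16 v=5: → [16,28),[14,26),[12,24),[10,22),[8,20),[6,18); WM=15
i=13 t=16 v=8: → [16,28),[14,26),[12,24),[10,22),[8,20),[6,18); WM=16; [4,16) fires=8
i=14 t=31 v=7: → [30,42),[28,40),[26,38),[24,36),[22,34),[20,32); WM=16
i=15 t=33 v=8: → [32,44),[30,42),[28,40),[26,38),[24,36),[22,34); WM=33; [6,18) fires=7 [8,20) fires=6 [10,22) fires=4 [12,24) fires=3 [14,26) fires=3 [16,28) fires=2 [20,32) fires=1
i=16 t=34 v=4: → [34,46),[32,44),[30,42),[28,40),[26,38),[24,36); WM=33
i=17 t=42 v=7: → [42,54),[40,52),[38,50),[36,48),[34,46),[32,44); WM=42; [22,34) fires=2 [24,36) fires=3 [26,38) fires=3 [28,40) fires=3 [30,42) fires=3
i=18 t=43 v=5: → [42,54),[40,52),[38,50),[36,48),[34,46),[32,44); WM=42
i=19 t=44 v=6: → [44,56),[42,54),[40,52),[38,50),[36,48),[34,46); WM=44; [32,44) fires=4

[0,12)=7 [2,14)=7 [4,16)=8 [6,18)=7 [8,20)=6 [10,22)=4 [12,24)=3 [14,26)=3 [16,28)=2 [20,32)=1 [22,34)=2 [24,36)=3 [26,38)=3 [28,40)=3 [30,42)=3 [32,44)=4 [34,46)=4 [36,48)=3 [38,50)=3 [40,52)=3 [42,54)=3 [44,56)=1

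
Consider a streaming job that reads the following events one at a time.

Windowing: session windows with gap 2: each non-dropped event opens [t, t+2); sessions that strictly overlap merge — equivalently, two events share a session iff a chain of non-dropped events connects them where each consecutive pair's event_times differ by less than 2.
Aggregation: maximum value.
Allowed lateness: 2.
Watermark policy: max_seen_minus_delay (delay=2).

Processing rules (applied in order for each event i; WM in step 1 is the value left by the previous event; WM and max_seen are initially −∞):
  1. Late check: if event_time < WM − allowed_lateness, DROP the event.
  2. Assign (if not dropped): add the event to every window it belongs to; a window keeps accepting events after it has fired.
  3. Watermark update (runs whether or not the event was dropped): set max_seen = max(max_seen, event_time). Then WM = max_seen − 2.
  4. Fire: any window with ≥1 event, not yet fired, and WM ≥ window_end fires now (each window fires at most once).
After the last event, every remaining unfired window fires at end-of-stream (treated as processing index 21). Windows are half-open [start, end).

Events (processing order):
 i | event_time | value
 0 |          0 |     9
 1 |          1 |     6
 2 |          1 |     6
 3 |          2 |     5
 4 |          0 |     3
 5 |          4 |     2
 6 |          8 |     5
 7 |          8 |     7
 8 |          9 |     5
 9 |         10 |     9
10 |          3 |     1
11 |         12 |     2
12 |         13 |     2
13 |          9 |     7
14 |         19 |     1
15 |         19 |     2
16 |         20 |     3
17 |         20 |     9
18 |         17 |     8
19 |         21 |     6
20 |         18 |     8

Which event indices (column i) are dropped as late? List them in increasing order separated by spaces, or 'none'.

10

i=0 t=0 v=9: → [0,2); WM=-2
i=1 t=1 v=6: → [0,3); WM=-1
i=2 t=1 v=6: → [0,3); WM=-1
i=3 t=2 v=5: → [0,4); WM=0
i=4 t=0 v=3: → [0,4); WM=0
i=5 t=4 v=2: → [4,6); WM=2
i=6 t=8 v=5: → [8,10); WM=6
i=7 t=8 v=7: → [8,10); WM=6
i=8 t=9 v=5: → [8,11); WM=7
i=9 t=10 v=9: → [8,12); WM=8
i=10 t=3 v=1: DROP (t<8-2); WM=8
i=11 t=12 v=2: → [12,14); WM=10
i=12 t=13 v=2: → [12,15); WM=11
i=13 t=9 v=7: → [8,12); WM=11
i=14 t=19 v=1: → [19,21); WM=17
i=15 t=19 v=2: → [19,21); WM=17
i=16 t=20 v=3: → [19,22); WM=18
i=17 t=20 v=9: → [19,22); WM=18
i=18 t=17 v=8: → [17,19); WM=18
i=19 t=21 v=6: → [19,23); WM=19
i=20 t=18 v=8: → [17,23); WM=19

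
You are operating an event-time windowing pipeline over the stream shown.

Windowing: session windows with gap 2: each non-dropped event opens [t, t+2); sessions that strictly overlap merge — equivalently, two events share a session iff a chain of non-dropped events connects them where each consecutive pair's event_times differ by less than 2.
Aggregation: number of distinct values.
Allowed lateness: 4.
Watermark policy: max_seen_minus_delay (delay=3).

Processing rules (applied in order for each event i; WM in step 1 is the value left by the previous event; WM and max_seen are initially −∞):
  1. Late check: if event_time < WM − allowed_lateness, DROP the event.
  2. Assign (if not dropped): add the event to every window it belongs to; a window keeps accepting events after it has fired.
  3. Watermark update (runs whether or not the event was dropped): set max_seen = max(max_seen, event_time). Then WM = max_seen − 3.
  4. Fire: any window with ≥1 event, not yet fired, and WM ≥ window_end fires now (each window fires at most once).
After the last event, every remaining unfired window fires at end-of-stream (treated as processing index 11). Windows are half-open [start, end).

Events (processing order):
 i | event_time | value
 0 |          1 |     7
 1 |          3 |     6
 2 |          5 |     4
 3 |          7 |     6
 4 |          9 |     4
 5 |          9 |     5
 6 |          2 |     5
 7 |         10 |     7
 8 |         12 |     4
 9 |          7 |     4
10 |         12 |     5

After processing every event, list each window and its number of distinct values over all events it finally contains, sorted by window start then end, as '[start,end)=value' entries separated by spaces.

[1,5)=3 [5,7)=1 [7,9)=2 [9,12)=3 [12,14)=2

i=0 t=1 v=7: → [1,3); WM=-2
i=1 t=3 v=6: → [3,5); WM=0
i=2 t=5 v=4: → [5,7); WM=2
i=3 t=7 v=6: → [7,9); WM=4
i=4 t=9 v=4: → [9,11); WM=6
i=5 t=9 v=5: → [9,11); WM=6
i=6 t=2 v=5: → [1,5); WM=6
i=7 t=10 v=7: → [9,12); WM=7
i=8 t=12 v=4: → [12,14); WM=9
i=9 t=7 v=4: → [7,9); WM=9
i=10 t=12 v=5: → [12,14); WM=9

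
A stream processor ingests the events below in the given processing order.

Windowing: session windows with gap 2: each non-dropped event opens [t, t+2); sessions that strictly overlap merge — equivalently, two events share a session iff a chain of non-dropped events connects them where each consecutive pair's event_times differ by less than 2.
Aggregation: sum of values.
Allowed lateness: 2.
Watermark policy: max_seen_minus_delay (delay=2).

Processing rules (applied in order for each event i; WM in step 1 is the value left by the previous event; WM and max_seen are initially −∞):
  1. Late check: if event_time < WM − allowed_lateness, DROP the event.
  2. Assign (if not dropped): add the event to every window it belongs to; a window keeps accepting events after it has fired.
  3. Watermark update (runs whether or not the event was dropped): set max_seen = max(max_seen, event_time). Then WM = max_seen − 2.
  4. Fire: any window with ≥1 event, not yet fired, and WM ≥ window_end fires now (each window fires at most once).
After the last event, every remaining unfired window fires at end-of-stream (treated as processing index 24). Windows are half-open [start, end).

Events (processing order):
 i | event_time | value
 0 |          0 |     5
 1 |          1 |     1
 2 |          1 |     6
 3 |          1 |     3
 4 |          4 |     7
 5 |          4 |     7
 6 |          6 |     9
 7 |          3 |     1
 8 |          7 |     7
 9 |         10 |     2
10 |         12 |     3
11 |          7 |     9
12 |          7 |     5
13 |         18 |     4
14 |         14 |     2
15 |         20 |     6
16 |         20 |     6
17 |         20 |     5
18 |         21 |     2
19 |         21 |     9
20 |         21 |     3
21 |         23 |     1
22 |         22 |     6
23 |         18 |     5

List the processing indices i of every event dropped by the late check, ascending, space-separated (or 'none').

11 12 23

i=0 t=0 v=5: → [0,2); WM=-2
i=1 t=1 v=1: → [0,3); WM=-1
i=2 t=1 v=6: → [0,3); WM=-1
i=3 t=1 v=3: → [0,3); WM=-1
i=4 t=4 v=7: → [4,6); WM=2
i=5 t=4 v=7: → [4,6); WM=2
i=6 t=6 v=9: → [6,8); WM=4
i=7 t=3 v=1: → [3,6); WM=4
i=8 t=7 v=7: → [6,9); WM=5
i=9 t=10 v=2: → [10,12); WM=8
i=10 t=12 v=3: → [12,14); WM=10
i=11 t=7 v=9: DROP (t<10-2); WM=10
i=12 t=7 v=5: DROP (t<10-2); WM=10
i=13 t=18 v=4: → [18,20); WM=16
i=14 t=14 v=2: → [14,16); WM=16
i=15 t=20 v=6: → [20,22); WM=18
i=16 t=20 v=6: → [20,22); WM=18
i=17 t=20 v=5: → [20,22); WM=18
i=18 t=21 v=2: → [20,23); WM=19
i=19 t=21 v=9: → [20,23); WM=19
i=20 t=21 v=3: → [20,23); WM=19
i=21 t=23 v=1: → [23,25); WM=21
i=22 t=22 v=6: → [20,25); WM=21
i=23 t=18 v=5: DROP (t<21-2); WM=21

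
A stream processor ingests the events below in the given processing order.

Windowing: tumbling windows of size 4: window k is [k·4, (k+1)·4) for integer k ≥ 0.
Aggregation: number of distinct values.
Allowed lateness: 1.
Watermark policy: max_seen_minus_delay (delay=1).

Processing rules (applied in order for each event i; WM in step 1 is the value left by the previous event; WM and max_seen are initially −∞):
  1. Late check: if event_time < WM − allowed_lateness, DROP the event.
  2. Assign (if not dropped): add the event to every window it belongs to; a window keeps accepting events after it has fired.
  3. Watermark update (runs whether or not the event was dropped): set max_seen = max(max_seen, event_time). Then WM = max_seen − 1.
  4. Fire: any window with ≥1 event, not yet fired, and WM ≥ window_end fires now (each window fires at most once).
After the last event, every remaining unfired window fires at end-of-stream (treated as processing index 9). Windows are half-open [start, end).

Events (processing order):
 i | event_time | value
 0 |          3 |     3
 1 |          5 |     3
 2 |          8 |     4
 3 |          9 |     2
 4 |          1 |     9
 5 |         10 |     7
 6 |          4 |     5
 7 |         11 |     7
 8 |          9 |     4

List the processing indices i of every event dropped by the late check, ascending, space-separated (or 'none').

i=0 t=3 v=3: → [0,4); WM=2
i=1 t=5 v=3: → [4,8); WM=4; [0,4) fires=1
i=2 t=8 v=4: → [8,12); WM=7
i=3 t=9 v=2: → [8,12); WM=8; [4,8) fires=1
i=4 t=1 v=9: DROP (t<8-1); WM=8
i=5 t=10 v=7: → [8,12); WM=9
i=6 t=4 v=5: DROP (t<9-1); WM=9
i=7 t=11 v=7: → [8,12); WM=10
i=8 t=9 v=4: → [8,12); WM=10

4 6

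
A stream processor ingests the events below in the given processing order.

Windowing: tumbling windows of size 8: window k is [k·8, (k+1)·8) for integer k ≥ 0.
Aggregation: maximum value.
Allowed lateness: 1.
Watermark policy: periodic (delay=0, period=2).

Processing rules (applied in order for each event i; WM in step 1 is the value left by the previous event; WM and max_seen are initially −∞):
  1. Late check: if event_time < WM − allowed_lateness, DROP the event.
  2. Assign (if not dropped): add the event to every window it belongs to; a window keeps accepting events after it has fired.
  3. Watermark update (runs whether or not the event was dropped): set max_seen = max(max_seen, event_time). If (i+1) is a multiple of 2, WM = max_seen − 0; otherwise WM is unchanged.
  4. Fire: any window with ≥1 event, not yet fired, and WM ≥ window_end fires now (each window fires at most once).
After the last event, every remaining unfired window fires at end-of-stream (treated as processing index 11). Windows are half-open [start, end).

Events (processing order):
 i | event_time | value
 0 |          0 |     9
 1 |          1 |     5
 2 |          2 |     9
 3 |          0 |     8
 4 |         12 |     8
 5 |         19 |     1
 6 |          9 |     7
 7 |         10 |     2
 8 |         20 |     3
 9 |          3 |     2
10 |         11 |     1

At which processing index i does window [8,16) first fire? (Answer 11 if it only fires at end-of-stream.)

i=0 t=0 v=9: → [0,8); WM=−∞
i=1 t=1 v=5: → [0,8); WM=1
i=2 t=2 v=9: → [0,8); WM=1
i=3 t=0 v=8: → [0,8); WM=2
i=4 t=12 v=8: → [8,16); WM=2
i=5 t=19 v=1: → [16,24); WM=19; [0,8) fires=9 [8,16) fires=8
i=6 t=9 v=7: DROP (t<19-1); WM=19
i=7 t=10 v=2: DROP (t<19-1); WM=19
i=8 t=20 v=3: → [16,24); WM=19
i=9 t=3 v=2: DROP (t<19-1); WM=20
i=10 t=11 v=1: DROP (t<20-1); WM=20

5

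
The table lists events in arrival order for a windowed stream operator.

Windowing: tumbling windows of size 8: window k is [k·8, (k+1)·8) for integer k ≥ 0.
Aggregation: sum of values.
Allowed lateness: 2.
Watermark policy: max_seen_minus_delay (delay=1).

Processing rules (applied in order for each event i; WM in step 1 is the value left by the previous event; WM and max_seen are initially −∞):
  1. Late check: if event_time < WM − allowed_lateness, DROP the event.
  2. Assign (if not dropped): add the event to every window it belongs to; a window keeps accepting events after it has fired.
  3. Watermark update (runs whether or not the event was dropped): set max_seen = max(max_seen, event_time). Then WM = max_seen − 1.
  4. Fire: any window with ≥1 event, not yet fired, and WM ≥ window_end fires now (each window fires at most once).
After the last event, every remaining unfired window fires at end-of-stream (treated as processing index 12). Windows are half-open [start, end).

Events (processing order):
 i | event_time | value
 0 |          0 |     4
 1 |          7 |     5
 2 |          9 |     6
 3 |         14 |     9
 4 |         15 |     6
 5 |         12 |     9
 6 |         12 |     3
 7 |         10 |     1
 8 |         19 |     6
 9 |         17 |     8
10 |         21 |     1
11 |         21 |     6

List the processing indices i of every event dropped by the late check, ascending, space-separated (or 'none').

i=0 t=0 v=4: → [0,8); WM=-1
i=1 t=7 v=5: → [0,8); WM=6
i=2 t=9 v=6: → [8,16); WM=8; [0,8) fires=9
i=3 t=14 v=9: → [8,16); WM=13
i=4 t=15 v=6: → [8,16); WM=14
i=5 t=12 v=9: → [8,16); WM=14
i=6 t=12 v=3: → [8,16); WM=14
i=7 t=10 v=1: DROP (t<14-2); WM=14
i=8 t=19 v=6: → [16,24); WM=18; [8,16) fires=33
i=9 t=17 v=8: → [16,24); WM=18
i=10 t=21 v=1: → [16,24); WM=20
i=11 t=21 v=6: → [16,24); WM=20

7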